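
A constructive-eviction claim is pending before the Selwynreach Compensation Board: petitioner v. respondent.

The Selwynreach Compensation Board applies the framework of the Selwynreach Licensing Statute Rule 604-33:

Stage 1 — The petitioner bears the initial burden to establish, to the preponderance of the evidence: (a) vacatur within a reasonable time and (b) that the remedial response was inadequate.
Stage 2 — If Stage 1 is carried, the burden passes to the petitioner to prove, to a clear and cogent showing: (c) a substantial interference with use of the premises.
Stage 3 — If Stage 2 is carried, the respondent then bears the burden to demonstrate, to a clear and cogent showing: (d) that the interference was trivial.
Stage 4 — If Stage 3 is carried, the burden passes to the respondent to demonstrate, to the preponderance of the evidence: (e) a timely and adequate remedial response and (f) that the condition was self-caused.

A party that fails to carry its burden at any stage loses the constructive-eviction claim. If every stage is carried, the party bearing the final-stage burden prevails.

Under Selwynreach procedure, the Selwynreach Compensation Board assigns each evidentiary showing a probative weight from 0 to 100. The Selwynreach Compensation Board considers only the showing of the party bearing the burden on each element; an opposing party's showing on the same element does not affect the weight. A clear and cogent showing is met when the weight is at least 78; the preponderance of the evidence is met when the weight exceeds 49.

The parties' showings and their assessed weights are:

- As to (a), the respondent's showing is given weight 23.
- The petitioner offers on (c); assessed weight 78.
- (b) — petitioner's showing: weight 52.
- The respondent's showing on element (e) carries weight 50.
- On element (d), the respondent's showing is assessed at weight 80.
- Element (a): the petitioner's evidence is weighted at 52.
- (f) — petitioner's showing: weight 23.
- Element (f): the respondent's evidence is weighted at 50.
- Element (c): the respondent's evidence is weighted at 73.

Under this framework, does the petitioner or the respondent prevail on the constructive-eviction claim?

Stage 1 — burden on petitioner; standard: the preponderance of the evidence (weight exceeds 49).
    (a): 52 (respondent's 23 disregarded) > 49 [met]
    (b): 52 > 49 [met]
  Stage 1 is satisfied; the petitioner continues to bear the burden.
Stage 2 — burden on petitioner; standard: a clear and cogent showing (weight is at least 78).
    (c): 78 (respondent's 73 disregarded) ≥ 78 [met]
  All elements met. The burden passes to the respondent.
Stage 3 — burden on respondent; standard: a clear and cogent showing (weight is at least 78).
    (d): 80 ≥ 78 [met]
  Stage 3 is satisfied; the respondent continues to bear the burden.
Stage 4 — burden on respondent; standard: the preponderance of the evidence (weight exceeds 49).
    (e): 50 > 49 [met]
    (f): 50 (petitioner's 23 disregarded) > 49 [met]
  The respondent carries the last stage.
With every stage satisfied, the respondent prevails.

respondent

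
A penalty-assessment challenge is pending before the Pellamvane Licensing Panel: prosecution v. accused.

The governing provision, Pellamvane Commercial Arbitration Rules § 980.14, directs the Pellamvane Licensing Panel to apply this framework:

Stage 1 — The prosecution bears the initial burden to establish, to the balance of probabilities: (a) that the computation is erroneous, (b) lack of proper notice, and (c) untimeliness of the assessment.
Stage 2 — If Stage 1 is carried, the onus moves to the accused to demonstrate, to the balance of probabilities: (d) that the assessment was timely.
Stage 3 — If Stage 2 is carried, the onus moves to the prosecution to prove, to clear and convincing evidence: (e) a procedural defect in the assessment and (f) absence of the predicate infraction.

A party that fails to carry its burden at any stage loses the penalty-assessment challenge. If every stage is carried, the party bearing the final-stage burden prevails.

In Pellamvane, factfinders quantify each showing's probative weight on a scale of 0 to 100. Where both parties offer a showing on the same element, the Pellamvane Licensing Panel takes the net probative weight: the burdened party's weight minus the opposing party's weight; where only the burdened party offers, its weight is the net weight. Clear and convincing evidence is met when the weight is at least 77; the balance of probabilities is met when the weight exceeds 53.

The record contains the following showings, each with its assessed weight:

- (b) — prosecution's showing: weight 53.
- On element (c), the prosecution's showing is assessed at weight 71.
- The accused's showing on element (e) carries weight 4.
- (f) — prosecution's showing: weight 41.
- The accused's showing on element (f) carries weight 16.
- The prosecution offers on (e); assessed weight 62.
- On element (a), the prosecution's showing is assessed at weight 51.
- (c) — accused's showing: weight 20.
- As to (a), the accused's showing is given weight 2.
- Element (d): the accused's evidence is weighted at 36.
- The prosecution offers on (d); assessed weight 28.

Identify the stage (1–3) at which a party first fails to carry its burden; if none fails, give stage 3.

stage 1

Stage 1 — burden on prosecution; standard: the balance of probabilities (weight exceeds 53).
    (a): 51 − 2 = 49 ≤ 53 [not met]
    (b): 53 ≤ 53 [not met]
    (c): 71 − 20 = 51 ≤ 53 [not met]
  The prosecution does not carry Stage 1.
The analysis ends at Stage 1; the accused prevails.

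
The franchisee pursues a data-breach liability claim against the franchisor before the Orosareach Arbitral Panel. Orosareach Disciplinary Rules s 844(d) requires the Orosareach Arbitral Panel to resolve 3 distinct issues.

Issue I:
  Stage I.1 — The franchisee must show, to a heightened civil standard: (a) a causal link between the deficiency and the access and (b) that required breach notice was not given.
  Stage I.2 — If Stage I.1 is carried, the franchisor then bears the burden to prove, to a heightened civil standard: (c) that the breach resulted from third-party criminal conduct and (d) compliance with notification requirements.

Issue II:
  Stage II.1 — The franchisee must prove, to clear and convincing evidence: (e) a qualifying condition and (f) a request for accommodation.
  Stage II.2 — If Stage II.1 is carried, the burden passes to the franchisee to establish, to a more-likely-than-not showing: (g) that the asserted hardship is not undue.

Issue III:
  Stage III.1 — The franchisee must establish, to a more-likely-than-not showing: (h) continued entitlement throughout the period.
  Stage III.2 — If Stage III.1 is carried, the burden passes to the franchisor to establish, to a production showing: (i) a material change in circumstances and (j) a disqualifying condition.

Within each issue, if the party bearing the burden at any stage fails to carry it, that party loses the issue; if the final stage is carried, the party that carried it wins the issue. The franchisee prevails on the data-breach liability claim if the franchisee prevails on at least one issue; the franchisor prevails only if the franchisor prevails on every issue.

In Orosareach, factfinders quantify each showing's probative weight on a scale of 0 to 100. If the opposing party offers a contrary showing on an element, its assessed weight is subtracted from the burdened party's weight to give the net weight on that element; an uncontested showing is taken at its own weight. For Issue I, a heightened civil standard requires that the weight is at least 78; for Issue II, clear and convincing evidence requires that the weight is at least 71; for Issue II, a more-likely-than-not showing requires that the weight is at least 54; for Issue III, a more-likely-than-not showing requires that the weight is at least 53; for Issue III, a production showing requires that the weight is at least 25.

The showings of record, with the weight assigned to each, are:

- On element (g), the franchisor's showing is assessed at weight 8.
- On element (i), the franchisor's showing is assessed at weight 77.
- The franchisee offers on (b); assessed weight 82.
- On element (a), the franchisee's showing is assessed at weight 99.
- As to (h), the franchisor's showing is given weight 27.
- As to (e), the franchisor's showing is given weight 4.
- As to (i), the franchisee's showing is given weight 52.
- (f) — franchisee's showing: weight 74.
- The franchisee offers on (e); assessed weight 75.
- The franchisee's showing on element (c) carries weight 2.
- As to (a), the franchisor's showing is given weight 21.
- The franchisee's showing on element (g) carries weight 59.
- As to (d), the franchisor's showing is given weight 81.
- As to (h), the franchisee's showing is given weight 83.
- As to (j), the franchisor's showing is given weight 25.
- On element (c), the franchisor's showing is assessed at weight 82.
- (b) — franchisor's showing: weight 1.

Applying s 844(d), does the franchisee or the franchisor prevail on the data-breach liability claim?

franchisor

— Issue I —
Stage I.1 — burden on franchisee; standard: a heightened civil standard (weight is at least 78).
    (a): 99 − 21 = 78 ≥ 78 [met]
    (b): 82 − 1 = 81 ≥ 78 [met]
  Stage I.1 is satisfied; the onus moves to the franchisor.
Stage I.2 — burden on franchisor; standard: a heightened civil standard (weight is at least 78).
    (c): 82 − 2 = 80 ≥ 78 [met]
    (d): 81 ≥ 78 [met]
  All elements met at the final stage.
With every stage satisfied, the franchisor prevails on this issue.
— Issue II —
Stage II.1 — burden on franchisee; standard: clear and convincing evidence (weight is at least 71).
    (e): 75 − 4 = 71 ≥ 71 [met]
    (f): 74 ≥ 71 [met]
  Stage II.1 carried; the burden remains with the franchisee.
Stage II.2 — burden on franchisee; standard: a more-likely-than-not showing (weight is at least 54).
    (g): 59 − 8 = 51 < 54 [not met]
  Not every element is met, so the franchisee fails to carry Stage II.2.
The analysis ends at Stage II.2; the franchisor prevails on this issue.
— Issue III —
Stage III.1 (franchisee, a more-likely-than-not showing, weight is at least 53): (h) net 83−27=56 ≥ 53 — meets.
  All elements met. The burden passes to the franchisor.
Stage III.2 (franchisor, a production showing, weight is at least 25): (i) net 77−52=25 ≥ 25 — meets; (j) 25 ≥ 25 — meets.
  Stage III.2 carried; the final stage is satisfied.
Every stage carried; the franchisor prevails on this issue.
Per-issue: Issue I → franchisor; Issue II → franchisor; Issue III → franchisor. The franchisee must prevail on at least one issue; overall, the franchisor prevails.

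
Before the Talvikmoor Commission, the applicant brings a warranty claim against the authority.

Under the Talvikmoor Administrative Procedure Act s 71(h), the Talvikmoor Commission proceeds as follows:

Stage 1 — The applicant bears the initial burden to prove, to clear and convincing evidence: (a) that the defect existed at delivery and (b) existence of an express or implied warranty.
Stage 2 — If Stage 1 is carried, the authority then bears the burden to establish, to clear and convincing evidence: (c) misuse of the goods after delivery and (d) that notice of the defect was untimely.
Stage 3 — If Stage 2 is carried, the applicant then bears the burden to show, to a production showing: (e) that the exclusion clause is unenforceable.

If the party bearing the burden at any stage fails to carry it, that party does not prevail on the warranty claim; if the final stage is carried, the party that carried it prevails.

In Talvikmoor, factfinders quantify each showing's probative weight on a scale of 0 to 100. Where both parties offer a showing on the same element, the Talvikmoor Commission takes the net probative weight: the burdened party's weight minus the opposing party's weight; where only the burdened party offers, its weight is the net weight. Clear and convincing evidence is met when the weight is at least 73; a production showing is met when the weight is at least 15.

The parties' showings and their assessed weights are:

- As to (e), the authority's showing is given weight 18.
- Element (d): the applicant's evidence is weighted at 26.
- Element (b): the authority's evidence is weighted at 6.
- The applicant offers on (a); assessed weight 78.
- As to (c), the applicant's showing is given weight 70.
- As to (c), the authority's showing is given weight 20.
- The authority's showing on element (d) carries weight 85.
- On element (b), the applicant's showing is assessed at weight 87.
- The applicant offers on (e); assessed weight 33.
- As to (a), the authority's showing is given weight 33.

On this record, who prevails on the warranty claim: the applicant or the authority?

At Stage 1 the applicant must meet clear and convincing evidence (weight is at least 73): on (a) the weight is 78 less the opposing 33 gives net 45, which does not reach 73, so (a) does not meet the standard; on (b) the weight is 87 less the opposing 6 gives net 81, which does reach 73, so (b) meets the standard.
  Stage 1 not carried; the applicant fails its burden.
The analysis ends at Stage 1; the authority prevails.

authority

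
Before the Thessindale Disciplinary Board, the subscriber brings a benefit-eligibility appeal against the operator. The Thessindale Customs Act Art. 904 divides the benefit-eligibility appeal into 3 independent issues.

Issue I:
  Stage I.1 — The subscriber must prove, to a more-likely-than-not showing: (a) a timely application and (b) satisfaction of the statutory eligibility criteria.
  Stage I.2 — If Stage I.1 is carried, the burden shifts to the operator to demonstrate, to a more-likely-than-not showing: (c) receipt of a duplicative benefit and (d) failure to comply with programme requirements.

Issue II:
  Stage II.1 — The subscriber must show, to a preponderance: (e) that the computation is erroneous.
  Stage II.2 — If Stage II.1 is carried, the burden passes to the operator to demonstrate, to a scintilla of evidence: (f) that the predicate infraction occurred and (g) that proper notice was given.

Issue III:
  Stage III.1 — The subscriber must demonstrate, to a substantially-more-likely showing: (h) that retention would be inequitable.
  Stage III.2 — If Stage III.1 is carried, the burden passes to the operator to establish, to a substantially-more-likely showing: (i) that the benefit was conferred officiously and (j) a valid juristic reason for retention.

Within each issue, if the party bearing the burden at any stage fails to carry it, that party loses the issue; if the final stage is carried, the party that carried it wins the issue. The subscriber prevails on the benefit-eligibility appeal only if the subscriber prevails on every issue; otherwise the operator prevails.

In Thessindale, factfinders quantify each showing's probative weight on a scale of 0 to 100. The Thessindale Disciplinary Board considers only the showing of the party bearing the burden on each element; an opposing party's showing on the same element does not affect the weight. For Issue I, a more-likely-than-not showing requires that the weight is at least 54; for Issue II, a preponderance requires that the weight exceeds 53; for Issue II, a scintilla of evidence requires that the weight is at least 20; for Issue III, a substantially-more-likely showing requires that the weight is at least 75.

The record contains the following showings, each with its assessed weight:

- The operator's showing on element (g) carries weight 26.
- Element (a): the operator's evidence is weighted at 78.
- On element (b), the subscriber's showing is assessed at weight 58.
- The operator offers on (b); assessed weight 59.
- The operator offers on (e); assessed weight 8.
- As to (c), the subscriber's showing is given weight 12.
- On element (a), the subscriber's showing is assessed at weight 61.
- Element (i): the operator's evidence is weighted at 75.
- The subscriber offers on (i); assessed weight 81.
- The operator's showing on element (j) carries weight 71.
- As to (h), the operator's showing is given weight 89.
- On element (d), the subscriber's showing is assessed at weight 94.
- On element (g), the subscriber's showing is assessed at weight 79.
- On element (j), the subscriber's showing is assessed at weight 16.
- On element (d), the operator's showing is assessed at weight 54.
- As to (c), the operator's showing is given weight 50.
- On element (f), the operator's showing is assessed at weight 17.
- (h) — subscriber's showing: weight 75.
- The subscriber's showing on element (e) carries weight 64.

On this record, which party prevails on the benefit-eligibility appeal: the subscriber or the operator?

subscriber

— Issue I —
Stage I.1 — burden on subscriber; standard: a more-likely-than-not showing (weight is at least 54).
    (a): 61 (operator's 78 disregarded) ≥ 54 [met]
    (b): 58 (operator's 59 disregarded) ≥ 54 [met]
  Stage I.1 carried; the burden shifts to the operator.
Stage I.2 — burden on operator; standard: a more-likely-than-not showing (weight is at least 54).
    (c): 50 (subscriber's 12 disregarded) < 54 [not met]
    (d): 54 (subscriber's 94 disregarded) ≥ 54 [met]
  Not every element is met, so the operator fails to carry Stage I.2.
The subscriber prevails on this issue.
— Issue II —
Stage II.1 (subscriber, a preponderance, weight exceeds 53): (e) 64 (operator's 8 disregarded) > 53 — meets.
  Stage II.1 carried; the burden shifts to the operator.
Stage II.2 (operator, a scintilla of evidence, weight is at least 20): (f) 17 < 20 — fails; (g) 26 (subscriber's 79 disregarded) ≥ 20 — meets.
  The operator does not carry Stage II.2.
The analysis ends at Stage II.2; the subscriber prevails on this issue.
— Issue III —
Stage III.1 (subscriber, a substantially-more-likely showing, weight is at least 75): (h) 75 (operator's 89 disregarded) ≥ 75 — meets.
  Stage III.1 carried; the burden shifts to the operator.
Stage III.2 (operator, a substantially-more-likely showing, weight is at least 75): (i) 75 (subscriber's 81 disregarded) ≥ 75 — meets; (j) 71 (subscriber's 16 disregarded) < 75 — fails.
  Not every element is met, so the operator fails to carry Stage III.2.
The analysis ends at Stage III.2; the subscriber prevails on this issue.
Per-issue: Issue I → subscriber; Issue II → subscriber; Issue III → subscriber. The subscriber must prevail on every issue; overall, the subscriber prevails.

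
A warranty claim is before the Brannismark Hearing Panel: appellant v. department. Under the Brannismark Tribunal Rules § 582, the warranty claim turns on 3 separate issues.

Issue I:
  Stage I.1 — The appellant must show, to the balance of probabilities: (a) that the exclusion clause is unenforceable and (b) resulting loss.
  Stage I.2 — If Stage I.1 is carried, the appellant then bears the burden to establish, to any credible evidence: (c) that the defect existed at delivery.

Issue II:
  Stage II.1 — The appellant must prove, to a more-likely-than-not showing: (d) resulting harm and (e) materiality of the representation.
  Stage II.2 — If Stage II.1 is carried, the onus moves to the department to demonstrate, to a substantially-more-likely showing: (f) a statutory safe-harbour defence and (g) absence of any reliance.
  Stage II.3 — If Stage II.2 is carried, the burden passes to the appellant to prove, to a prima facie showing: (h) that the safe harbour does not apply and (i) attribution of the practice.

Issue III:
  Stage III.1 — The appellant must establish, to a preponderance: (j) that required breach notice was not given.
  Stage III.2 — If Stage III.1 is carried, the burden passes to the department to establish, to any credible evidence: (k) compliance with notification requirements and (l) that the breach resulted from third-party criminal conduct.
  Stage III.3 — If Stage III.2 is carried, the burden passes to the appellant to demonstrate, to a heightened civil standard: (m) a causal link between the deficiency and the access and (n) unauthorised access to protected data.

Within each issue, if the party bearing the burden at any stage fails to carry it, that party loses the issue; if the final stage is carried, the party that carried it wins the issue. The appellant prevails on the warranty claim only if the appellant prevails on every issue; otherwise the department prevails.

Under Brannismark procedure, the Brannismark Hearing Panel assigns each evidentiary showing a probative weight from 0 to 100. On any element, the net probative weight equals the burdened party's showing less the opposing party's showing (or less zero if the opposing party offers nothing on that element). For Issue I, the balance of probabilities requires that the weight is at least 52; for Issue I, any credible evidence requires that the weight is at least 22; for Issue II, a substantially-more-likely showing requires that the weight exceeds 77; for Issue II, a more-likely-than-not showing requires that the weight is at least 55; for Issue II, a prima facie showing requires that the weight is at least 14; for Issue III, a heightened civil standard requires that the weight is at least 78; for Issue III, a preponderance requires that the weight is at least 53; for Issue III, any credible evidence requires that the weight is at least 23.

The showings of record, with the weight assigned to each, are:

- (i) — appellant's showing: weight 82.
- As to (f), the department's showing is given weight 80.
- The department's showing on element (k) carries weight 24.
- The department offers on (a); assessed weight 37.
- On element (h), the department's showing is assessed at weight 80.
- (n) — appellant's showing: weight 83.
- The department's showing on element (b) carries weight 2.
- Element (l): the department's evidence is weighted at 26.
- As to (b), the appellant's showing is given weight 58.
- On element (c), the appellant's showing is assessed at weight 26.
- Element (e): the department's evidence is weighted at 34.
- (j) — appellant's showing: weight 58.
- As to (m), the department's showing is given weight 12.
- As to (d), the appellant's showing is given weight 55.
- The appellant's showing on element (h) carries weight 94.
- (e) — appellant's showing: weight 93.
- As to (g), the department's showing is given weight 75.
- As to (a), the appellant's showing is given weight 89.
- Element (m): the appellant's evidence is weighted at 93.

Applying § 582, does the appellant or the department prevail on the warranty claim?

— Issue I —
At Stage I.1 the appellant must meet the balance of probabilities (weight is at least 52): on (a) the weight is 89 less the opposing 37 gives net 52, which does reach 52, so (a) meets the standard; on (b) the weight is 58 less the opposing 2 gives net 56, ≥ 52, so (b) meets the standard.
  Stage I.1 is satisfied; the appellant continues to bear the burden.
At Stage I.2 the appellant must meet any credible evidence (weight is at least 22): on (c) the weight is 26, ≥ 22, so (c) meets the standard.
  All elements met at the final stage.
Every stage carried; the appellant prevails on this issue.
— Issue II —
Stage II.1 — burden on appellant; standard: a more-likely-than-not showing (weight is at least 55).
    (d): 55 ≥ 55 [met]
    (e): 93 − 34 = 59 ≥ 55 [met]
  The appellant carries Stage II.1; the department now bears the burden.
Stage II.2 — burden on department; standard: a substantially-more-likely showing (weight exceeds 77).
    (f): 80 > 77 [met]
    (g): 75 ≤ 77 [not met]
  Not every element is met, so the department fails to carry Stage II.2.
The appellant prevails on this issue.
— Issue III —
Stage III.1 (appellant, a preponderance, weight is at least 53): (j) 58 ≥ 53 — meets.
  Stage III.1 is satisfied; the onus moves to the department.
Stage III.2 (department, any credible evidence, weight is at least 23): (k) 24 ≥ 23 — meets; (l) 26 ≥ 23 — meets.
  Stage III.2 is satisfied; the onus moves to the appellant.
Stage III.3 (appellant, a heightened civil standard, weight is at least 78): (m) net 93−12=81 ≥ 78 — meets; (n) 83 ≥ 78 — meets.
  All elements met at the final stage.
With every stage satisfied, the appellant prevails on this issue.
Per-issue: Issue I → appellant; Issue II → appellant; Issue III → appellant. The appellant must prevail on every issue; overall, the appellant prevails.

appellant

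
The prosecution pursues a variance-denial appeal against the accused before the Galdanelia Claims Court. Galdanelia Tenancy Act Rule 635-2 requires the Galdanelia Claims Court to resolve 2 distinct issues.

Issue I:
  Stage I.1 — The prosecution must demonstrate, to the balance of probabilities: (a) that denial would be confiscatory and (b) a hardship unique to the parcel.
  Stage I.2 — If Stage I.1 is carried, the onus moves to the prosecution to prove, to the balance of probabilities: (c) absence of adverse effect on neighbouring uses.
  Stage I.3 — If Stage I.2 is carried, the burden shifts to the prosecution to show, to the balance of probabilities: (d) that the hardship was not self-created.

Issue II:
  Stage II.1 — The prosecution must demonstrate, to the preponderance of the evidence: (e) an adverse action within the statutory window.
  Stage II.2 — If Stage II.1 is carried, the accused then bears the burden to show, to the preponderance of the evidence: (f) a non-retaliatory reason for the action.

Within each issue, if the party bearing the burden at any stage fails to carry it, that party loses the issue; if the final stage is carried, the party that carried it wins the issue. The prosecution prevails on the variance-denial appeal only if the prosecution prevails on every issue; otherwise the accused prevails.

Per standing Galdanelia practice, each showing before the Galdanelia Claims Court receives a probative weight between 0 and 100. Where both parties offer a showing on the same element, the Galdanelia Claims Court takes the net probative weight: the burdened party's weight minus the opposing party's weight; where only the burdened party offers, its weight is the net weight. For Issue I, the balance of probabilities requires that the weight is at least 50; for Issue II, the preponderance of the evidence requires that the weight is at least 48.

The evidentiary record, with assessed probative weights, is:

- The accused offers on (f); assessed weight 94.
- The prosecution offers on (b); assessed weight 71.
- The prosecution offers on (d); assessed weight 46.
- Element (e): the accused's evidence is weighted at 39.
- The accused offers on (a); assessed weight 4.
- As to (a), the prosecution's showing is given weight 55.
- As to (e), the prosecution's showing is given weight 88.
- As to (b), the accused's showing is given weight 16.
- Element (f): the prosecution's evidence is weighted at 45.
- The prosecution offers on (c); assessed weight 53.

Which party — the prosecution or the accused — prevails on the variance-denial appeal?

accused

— Issue I —
At Stage I.1 the prosecution must meet the balance of probabilities (weight is at least 50): on (a) the weight is 55 less the opposing 4 gives net 51, which does reach 50, so (a) meets the standard; on (b) the weight is 71 less the opposing 16 gives net 55, which does reach 50, so (b) meets the standard.
  All elements met. The prosecution retains the burden for Stage I.2.
At Stage I.2 the prosecution must meet the balance of probabilities (weight is at least 50): on (c) the weight is 53, which does reach 50, so (c) meets the standard.
  Stage I.2 is satisfied; the prosecution continues to bear the burden.
At Stage I.3 the prosecution must meet the balance of probabilities (weight is at least 50): on (d) the weight is 46, < 50, so (d) does not meet the standard.
  The prosecution does not carry Stage I.3.
So the accused prevails on this issue.
— Issue II —
Stage II.1 (prosecution, the preponderance of the evidence, weight is at least 48): (e) net 88−39=49 ≥ 48 — meets.
  All elements met. The burden passes to the accused.
Stage II.2 (accused, the preponderance of the evidence, weight is at least 48): (f) net 94−45=49 ≥ 48 — meets.
  Stage II.2 carried; the final stage is satisfied.
All stages carried — the accused prevails on this issue.
Per-issue: Issue I → accused; Issue II → accused. The prosecution must prevail on every issue; overall, the accused prevails.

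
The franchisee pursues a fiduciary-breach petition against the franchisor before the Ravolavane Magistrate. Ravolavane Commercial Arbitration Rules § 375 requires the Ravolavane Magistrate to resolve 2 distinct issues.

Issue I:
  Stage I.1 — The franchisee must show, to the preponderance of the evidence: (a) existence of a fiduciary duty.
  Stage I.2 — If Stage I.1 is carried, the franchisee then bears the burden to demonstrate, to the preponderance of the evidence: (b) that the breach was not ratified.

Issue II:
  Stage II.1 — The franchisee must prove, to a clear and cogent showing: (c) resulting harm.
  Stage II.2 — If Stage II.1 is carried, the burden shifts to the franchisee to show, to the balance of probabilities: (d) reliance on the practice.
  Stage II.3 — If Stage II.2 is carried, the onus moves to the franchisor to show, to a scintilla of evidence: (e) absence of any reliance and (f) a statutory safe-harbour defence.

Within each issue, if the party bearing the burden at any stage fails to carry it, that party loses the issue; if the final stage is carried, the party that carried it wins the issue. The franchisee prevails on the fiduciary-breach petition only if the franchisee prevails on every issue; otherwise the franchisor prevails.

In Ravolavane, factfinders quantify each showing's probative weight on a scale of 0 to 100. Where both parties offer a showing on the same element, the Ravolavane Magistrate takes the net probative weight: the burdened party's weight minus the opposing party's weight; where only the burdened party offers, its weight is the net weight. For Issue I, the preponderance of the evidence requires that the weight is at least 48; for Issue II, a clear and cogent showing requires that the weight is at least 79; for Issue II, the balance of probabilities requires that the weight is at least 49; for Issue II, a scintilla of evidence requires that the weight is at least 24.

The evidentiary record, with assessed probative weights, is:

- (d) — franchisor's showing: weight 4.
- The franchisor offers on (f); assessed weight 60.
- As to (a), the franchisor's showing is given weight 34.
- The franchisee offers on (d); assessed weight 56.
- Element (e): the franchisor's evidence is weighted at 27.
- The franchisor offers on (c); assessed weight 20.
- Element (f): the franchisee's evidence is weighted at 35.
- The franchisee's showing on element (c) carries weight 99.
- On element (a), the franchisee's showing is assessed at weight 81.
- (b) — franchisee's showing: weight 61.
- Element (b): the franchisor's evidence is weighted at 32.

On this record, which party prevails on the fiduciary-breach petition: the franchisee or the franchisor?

— Issue I —
Stage I.1 — burden on franchisee; standard: the preponderance of the evidence (weight is at least 48).
    (a): 81 − 34 = 47 < 48 [not met]
  Stage I.1 not carried; the franchisee fails its burden.
So the franchisor prevails on this issue.
— Issue II —
At Stage II.1 the franchisee must meet a clear and cogent showing (weight is at least 79): on (c) the weight is 99 less the opposing 20 gives net 79, which does reach 79, so (c) meets the standard.
  Stage II.1 carried; the burden remains with the franchisee.
At Stage II.2 the franchisee must meet the balance of probabilities (weight is at least 49): on (d) the weight is 56 less the opposing 4 gives net 52, ≥ 49, so (d) meets the standard.
  Stage II.2 is satisfied; the onus moves to the franchisor.
At Stage II.3 the franchisor must meet a scintilla of evidence (weight is at least 24): on (e) the weight is 27, which does reach 24, so (e) meets the standard; on (f) the weight is 60 less the opposing 35 gives net 25, ≥ 24, so (f) meets the standard.
  The franchisor carries the last stage.
All stages carried — the franchisor prevails on this issue.
Per-issue: Issue I → franchisor; Issue II → franchisor. The franchisee must prevail on every issue; overall, the franchisor prevails.

franchisor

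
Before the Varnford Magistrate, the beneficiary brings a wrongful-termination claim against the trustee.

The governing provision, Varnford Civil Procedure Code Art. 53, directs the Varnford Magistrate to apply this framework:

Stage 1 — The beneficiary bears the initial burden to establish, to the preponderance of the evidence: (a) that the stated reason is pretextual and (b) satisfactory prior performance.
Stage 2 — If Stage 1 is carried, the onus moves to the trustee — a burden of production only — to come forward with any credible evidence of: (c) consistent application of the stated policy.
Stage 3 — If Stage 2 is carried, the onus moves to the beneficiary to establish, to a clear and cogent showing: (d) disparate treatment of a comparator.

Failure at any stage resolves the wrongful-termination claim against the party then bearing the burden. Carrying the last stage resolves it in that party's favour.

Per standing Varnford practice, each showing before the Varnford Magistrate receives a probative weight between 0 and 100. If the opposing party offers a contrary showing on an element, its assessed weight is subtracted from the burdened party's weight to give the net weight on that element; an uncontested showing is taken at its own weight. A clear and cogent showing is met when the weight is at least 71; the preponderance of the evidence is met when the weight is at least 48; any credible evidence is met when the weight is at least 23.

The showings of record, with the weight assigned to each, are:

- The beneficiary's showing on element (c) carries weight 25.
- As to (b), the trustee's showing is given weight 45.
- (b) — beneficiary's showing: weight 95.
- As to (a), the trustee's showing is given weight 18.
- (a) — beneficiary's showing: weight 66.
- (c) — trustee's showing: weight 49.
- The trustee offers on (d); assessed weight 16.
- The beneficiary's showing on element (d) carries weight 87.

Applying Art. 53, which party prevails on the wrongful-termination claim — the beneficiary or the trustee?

beneficiary

At Stage 1 the beneficiary must meet the preponderance of the evidence (weight is at least 48): on (a) the weight is 66 less the opposing 18 gives net 48, ≥ 48, so (a) meets the standard; on (b) the weight is 95 less the opposing 45 gives net 50, which does reach 48, so (b) meets the standard.
  Stage 1 carried; the burden shifts to the trustee.
At Stage 2 the trustee must meet any credible evidence (weight is at least 23): on (c) the weight is 49 less the opposing 25 gives net 24, which does reach 23, so (c) meets the standard.
  All elements met. The burden passes to the beneficiary.
At Stage 3 the beneficiary must meet a clear and cogent showing (weight is at least 71): on (d) the weight is 87 less the opposing 16 gives net 71, ≥ 71, so (d) meets the standard.
  Stage 3 carried; the final stage is satisfied.
Every stage carried; the beneficiary prevails.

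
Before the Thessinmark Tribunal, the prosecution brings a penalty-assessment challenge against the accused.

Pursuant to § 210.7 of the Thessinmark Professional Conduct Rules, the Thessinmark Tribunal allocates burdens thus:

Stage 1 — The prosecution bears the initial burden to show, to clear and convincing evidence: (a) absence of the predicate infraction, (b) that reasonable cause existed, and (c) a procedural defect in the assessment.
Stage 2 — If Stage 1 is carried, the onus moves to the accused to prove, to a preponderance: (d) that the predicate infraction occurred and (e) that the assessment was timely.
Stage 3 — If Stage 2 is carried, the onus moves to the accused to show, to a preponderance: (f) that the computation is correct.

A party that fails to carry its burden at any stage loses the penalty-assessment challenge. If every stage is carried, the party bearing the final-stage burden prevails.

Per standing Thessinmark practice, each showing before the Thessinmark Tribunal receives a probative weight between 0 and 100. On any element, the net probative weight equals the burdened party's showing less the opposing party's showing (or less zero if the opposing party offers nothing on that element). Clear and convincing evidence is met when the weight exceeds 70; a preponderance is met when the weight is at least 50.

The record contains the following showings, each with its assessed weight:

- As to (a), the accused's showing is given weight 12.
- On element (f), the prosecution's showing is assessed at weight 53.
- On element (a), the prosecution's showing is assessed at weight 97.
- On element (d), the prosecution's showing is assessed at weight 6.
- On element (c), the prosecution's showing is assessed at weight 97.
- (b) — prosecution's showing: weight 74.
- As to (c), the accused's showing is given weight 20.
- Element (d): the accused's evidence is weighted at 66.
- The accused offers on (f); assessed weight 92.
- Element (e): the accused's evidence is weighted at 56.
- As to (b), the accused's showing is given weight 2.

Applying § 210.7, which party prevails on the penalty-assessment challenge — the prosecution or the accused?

At Stage 1 the prosecution must meet clear and convincing evidence (weight exceeds 70): on (a) the weight is 97 less the opposing 12 gives net 85, > 70, so (a) meets the standard; on (b) the weight is 74 less the opposing 2 gives net 72, which does exceed 70, so (b) meets the standard; on (c) the weight is 97 less the opposing 20 gives net 77, > 70, so (c) meets the standard.
  The prosecution carries Stage 1; the accused now bears the burden.
At Stage 2 the accused must meet a preponderance (weight is at least 50): on (d) the weight is 66 less the opposing 6 gives net 60, ≥ 50, so (d) meets the standard; on (e) the weight is 56, ≥ 50, so (e) meets the standard.
  All elements met. The accused retains the burden for Stage 3.
At Stage 3 the accused must meet a preponderance (weight is at least 50): on (f) the weight is 92 less the opposing 53 gives net 39, which does not reach 50, so (f) does not meet the standard.
  Stage 3 not carried; the accused fails its burden.
So the prosecution prevails.

prosecution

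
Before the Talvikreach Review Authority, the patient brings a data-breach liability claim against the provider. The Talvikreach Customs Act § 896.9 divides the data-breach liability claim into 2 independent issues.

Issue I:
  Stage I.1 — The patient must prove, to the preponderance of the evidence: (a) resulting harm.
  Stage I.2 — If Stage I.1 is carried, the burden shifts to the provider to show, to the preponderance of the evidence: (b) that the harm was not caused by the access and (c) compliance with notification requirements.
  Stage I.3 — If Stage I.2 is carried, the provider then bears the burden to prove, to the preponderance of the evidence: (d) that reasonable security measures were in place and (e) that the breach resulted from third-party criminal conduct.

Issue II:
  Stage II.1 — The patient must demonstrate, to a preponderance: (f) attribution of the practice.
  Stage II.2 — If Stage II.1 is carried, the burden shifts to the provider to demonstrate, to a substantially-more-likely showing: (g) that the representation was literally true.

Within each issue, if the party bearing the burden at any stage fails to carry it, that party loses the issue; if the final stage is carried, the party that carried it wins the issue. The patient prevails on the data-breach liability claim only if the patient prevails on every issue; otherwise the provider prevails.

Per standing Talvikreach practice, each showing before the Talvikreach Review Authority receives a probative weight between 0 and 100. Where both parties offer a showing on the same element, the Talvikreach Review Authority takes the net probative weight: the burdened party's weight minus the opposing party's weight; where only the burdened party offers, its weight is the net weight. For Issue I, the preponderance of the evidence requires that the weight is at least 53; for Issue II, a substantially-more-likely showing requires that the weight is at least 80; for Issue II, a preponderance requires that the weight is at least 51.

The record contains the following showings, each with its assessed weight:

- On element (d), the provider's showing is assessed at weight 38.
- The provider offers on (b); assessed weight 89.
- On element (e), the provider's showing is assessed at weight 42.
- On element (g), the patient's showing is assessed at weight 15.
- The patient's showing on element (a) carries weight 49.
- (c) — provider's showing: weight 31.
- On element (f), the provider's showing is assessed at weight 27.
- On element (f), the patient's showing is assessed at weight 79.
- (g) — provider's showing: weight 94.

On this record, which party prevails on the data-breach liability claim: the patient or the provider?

— Issue I —
Stage I.1 (patient, the preponderance of the evidence, weight is at least 53): (a) 49 < 53 — fails.
  Not every element is met, so the patient fails to carry Stage I.1.
The provider prevails on this issue.
— Issue II —
Stage II.1 — burden on patient; standard: a preponderance (weight is at least 51).
    (f): 79 − 27 = 52 ≥ 51 [met]
  The patient carries Stage II.1; the provider now bears the burden.
Stage II.2 — burden on provider; standard: a substantially-more-likely showing (weight is at least 80).
    (g): 94 − 15 = 79 < 80 [not met]
  The provider does not carry Stage II.2.
The analysis ends at Stage II.2; the patient prevails on this issue.
Per-issue: Issue I → provider; Issue II → patient. The patient must prevail on every issue; overall, the provider prevails.

provider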